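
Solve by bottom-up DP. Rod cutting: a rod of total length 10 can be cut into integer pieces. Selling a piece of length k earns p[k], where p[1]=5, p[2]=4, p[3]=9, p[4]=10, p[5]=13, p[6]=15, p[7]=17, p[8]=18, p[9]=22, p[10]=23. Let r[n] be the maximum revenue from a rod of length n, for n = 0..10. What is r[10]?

   n    0    1    2    3    4    5    6    7    8    9   10
r[n]    0    5   10   15   20   25   30   35   40   45   50

50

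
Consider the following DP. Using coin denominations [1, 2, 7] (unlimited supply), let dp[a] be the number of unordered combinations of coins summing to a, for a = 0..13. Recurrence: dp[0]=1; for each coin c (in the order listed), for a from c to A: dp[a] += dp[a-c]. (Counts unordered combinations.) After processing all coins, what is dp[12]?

after  coin     0     1     2     3     4     5     6     7     8     9    10    11    12    13
          1     1     1     1     1     1     1     1     1     1     1     1     1     1     1
          2     1     1     2     2     3     3     4     4     5     5     6     6     7     7
          7     1     1     2     2     3     3     4     5     6     7     8     9    10    11

10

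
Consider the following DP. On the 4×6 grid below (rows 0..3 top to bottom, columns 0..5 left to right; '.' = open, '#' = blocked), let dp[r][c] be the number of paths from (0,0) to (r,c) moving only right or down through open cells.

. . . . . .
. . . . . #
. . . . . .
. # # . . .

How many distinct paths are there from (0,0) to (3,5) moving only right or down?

40

r\c   0   1   2   3   4   5
  0   1   1   1   1   1   1
  1   1   2   3   4   5   0
  2   1   3   6  10  15  15
  3   1   0   0  10  25  40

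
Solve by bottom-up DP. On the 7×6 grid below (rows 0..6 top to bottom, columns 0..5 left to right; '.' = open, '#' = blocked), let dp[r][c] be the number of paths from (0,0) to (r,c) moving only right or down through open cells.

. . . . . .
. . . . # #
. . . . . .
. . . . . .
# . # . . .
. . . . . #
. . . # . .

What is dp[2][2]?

r\c   0   1   2   3   4   5
  0   1   1   1   1   1   1
  1   1   2   3   4   0   0
  2   1   3   6  10  10  10
  3   1   4  10  20  30  40
  4   0   4   0  20  50  90
  5   0   4   4  24  74   0
  6   0   4   8   0  74  74

6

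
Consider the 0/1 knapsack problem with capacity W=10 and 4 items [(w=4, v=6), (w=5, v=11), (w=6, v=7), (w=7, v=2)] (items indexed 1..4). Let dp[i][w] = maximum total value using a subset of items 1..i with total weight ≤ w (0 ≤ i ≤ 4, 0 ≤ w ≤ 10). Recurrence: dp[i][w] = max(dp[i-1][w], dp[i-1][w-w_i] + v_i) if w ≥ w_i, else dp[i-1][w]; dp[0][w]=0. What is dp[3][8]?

11

i\w   0   1   2   3   4   5   6   7   8   9  10
  0   0   0   0   0   0   0   0   0   0   0   0
  1   0   0   0   0   6   6   6   6   6   6   6
  2   0   0   0   0   6  11  11  11  11  17  17
  3   0   0   0   0   6  11  11  11  11  17  17
  4   0   0   0   0   6  11  11  11  11  17  17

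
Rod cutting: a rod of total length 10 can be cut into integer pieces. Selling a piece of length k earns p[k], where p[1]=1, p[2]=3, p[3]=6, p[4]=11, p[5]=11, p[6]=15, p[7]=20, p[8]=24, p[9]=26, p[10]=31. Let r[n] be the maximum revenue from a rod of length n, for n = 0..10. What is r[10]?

31

   n    0    1    2    3    4    5    6    7    8    9   10
r[n]    0    1    3    6   11   12   15   20   24   26   31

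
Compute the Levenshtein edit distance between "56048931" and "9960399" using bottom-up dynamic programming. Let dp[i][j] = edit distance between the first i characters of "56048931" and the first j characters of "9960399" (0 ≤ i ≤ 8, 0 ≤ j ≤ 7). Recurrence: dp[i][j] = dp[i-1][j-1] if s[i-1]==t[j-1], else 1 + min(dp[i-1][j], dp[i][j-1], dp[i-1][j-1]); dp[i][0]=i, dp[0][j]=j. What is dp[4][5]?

   ''  9  9  6  0  3  9  9
''  0  1  2  3  4  5  6  7
 5  1  1  2  3  4  5  6  7
 6  2  2  2  2  3  4  5  6
 0  3  3  3  3  2  3  4  5
 4  4  4  4  4  3  3  4  5
 8  5  5  5  5  4  4  4  5
 9  6  5  5  6  5  5  4  4
 3  7  6  6  6  6  5  5  5
 1  8  7  7  7  7  6  6  6

3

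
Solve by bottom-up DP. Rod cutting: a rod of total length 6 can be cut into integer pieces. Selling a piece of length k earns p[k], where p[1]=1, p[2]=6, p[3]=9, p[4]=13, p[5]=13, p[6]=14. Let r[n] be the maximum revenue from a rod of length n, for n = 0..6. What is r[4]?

13

   n    0    1    2    3    4    5    6
r[n]    0    1    6    9   13   15   19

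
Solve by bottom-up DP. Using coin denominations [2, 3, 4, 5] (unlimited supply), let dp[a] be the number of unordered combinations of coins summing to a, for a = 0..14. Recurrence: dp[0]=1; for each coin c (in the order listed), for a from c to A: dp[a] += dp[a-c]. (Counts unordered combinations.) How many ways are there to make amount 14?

13

after  coin     0     1     2     3     4     5     6     7     8     9    10    11    12    13    14
          2     1     0     1     0     1     0     1     0     1     0     1     0     1     0     1
          3     1     0     1     1     1     1     2     1     2     2     2     2     3     2     3
          4     1     0     1     1     2     1     3     2     4     3     5     4     7     5     8
          5     1     0     1     1     2     2     3     3     5     5     7     7    10    10    13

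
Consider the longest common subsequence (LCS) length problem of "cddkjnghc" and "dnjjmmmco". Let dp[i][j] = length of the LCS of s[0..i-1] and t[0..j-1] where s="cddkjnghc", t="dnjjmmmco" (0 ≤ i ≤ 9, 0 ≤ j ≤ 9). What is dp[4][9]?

1

   ''  d  n  j  j  m  m  m  c  o
''  0  0  0  0  0  0  0  0  0  0
 c  0  0  0  0  0  0  0  0  1  1
 d  0  1  1  1  1  1  1  1  1  1
 d  0  1  1  1  1  1  1  1  1  1
 k  0  1  1  1  1  1  1  1  1  1
 j  0  1  1  2  2  2  2  2  2  2
 n  0  1  2  2  2  2  2  2  2  2
 g  0  1  2  2  2  2  2  2  2  2
 h  0  1  2  2  2  2  2  2  2  2
 c  0  1  2  2  2  2  2  2  3  3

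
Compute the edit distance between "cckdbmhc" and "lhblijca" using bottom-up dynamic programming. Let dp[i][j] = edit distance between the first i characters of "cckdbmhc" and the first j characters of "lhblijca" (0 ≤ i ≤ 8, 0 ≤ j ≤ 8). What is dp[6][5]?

   ''  l  h  b  l  i  j  c  a
''  0  1  2  3  4  5  6  7  8
 c  1  1  2  3  4  5  6  6  7
 c  2  2  2  3  4  5  6  6  7
 k  3  3  3  3  4  5  6  7  7
 d  4  4  4  4  4  5  6  7  8
 b  5  5  5  4  5  5  6  7  8
 m  6  6  6  5  5  6  6  7  8
 h  7  7  6  6  6  6  7  7  8
 c  8  8  7  7  7  7  7  7  8

6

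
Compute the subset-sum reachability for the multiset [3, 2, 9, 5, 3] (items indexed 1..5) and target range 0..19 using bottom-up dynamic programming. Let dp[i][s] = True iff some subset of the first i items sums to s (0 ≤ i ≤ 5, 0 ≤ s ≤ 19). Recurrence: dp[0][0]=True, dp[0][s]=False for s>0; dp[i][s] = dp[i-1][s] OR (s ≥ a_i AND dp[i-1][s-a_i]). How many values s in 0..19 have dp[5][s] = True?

17

i\s   0   1   2   3   4   5   6   7   8   9  10  11  12  13  14  15  16  17  18  19
  0   T   F   F   F   F   F   F   F   F   F   F   F   F   F   F   F   F   F   F   F
  1   T   F   F   T   F   F   F   F   F   F   F   F   F   F   F   F   F   F   F   F
  2   T   F   T   T   F   T   F   F   F   F   F   F   F   F   F   F   F   F   F   F
  3   T   F   T   T   F   T   F   F   F   T   F   T   T   F   T   F   F   F   F   F
  4   T   F   T   T   F   T   F   T   T   T   T   T   T   F   T   F   T   T   F   T
  5   T   F   T   T   F   T   T   T   T   T   T   T   T   T   T   T   T   T   F   T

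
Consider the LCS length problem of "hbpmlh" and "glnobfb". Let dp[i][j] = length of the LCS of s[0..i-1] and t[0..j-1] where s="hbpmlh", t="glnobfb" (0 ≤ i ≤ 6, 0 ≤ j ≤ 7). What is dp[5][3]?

1

   ''  g  l  n  o  b  f  b
''  0  0  0  0  0  0  0  0
 h  0  0  0  0  0  0  0  0
 b  0  0  0  0  0  1  1  1
 p  0  0  0  0  0  1  1  1
 m  0  0  0  0  0  1  1  1
 l  0  0  1  1  1  1  1  1
 h  0  0  1  1  1  1  1  1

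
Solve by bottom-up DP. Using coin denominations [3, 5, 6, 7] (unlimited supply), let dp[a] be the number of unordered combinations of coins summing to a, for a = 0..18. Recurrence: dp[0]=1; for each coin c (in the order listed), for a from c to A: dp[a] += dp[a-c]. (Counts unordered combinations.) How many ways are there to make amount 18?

after  coin     0     1     2     3     4     5     6     7     8     9    10    11    12    13    14    15    16    17    18
          3     1     0     0     1     0     0     1     0     0     1     0     0     1     0     0     1     0     0     1
          5     1     0     0     1     0     1     1     0     1     1     1     1     1     1     1     2     1     1     2
          6     1     0     0     1     0     1     2     0     1     2     1     2     3     1     2     4     2     3     5
          7     1     0     0     1     0     1     2     1     1     2     2     2     4     3     3     5     4     5     7

7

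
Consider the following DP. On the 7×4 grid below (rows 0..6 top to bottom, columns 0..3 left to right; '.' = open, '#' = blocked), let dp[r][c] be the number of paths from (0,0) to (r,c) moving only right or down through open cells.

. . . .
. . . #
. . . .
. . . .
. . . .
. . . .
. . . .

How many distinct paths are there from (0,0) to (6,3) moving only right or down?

r\c   0   1   2   3
  0   1   1   1   1
  1   1   2   3   0
  2   1   3   6   6
  3   1   4  10  16
  4   1   5  15  31
  5   1   6  21  52
  6   1   7  28  80

80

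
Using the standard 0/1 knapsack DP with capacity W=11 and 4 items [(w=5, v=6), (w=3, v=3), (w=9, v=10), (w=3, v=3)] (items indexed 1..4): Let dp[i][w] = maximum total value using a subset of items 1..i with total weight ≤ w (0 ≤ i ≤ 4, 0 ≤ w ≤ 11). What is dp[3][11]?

10

i\w   0   1   2   3   4   5   6   7   8   9  10  11
  0   0   0   0   0   0   0   0   0   0   0   0   0
  1   0   0   0   0   0   6   6   6   6   6   6   6
  2   0   0   0   3   3   6   6   6   9   9   9   9
  3   0   0   0   3   3   6   6   6   9  10  10  10
  4   0   0   0   3   3   6   6   6   9  10  10  12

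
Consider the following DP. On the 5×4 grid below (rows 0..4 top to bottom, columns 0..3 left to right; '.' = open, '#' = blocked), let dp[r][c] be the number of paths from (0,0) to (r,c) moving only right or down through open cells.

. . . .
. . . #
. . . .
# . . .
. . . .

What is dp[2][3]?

r\c   0   1   2   3
  0   1   1   1   1
  1   1   2   3   0
  2   1   3   6   6
  3   0   3   9  15
  4   0   3  12  27

6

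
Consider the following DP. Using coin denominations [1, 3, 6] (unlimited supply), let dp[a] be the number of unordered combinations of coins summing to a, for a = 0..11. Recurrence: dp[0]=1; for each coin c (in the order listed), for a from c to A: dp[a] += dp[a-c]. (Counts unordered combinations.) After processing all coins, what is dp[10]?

after  coin     0     1     2     3     4     5     6     7     8     9    10    11
          1     1     1     1     1     1     1     1     1     1     1     1     1
          3     1     1     1     2     2     2     3     3     3     4     4     4
          6     1     1     1     2     2     2     4     4     4     6     6     6

6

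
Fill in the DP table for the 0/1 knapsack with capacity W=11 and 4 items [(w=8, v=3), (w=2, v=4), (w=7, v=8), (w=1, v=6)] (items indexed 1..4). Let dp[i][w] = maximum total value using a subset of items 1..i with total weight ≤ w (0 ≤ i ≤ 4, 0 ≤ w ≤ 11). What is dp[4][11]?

i\w   0   1   2   3   4   5   6   7   8   9  10  11
  0   0   0   0   0   0   0   0   0   0   0   0   0
  1   0   0   0   0   0   0   0   0   3   3   3   3
  2   0   0   4   4   4   4   4   4   4   4   7   7
  3   0   0   4   4   4   4   4   8   8  12  12  12
  4   0   6   6  10  10  10  10  10  14  14  18  18

18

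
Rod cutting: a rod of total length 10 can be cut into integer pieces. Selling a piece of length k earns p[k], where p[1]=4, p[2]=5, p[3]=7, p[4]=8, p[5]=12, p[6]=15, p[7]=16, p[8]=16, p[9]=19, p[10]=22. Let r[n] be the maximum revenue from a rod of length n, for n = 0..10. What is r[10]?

   n    0    1    2    3    4    5    6    7    8    9   10
r[n]    0    4    8   12   16   20   24   28   32   36   40

40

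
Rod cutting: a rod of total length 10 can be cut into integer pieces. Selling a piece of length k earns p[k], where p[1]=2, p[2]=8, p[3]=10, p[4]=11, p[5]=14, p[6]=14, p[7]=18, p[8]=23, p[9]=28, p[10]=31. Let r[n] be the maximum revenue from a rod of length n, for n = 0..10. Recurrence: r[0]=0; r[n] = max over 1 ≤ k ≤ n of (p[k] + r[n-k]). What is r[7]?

26

   n    0    1    2    3    4    5    6    7    8    9   10
r[n]    0    2    8   10   16   18   24   26   32   34   40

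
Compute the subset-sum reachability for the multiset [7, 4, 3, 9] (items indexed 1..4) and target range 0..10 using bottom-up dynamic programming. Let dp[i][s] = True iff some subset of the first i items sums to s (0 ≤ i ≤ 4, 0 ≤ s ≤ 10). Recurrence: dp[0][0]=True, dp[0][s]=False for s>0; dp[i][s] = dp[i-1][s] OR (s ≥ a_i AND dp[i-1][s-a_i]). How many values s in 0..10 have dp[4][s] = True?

i\s   0   1   2   3   4   5   6   7   8   9  10
  0   T   F   F   F   F   F   F   F   F   F   F
  1   T   F   F   F   F   F   F   T   F   F   F
  2   T   F   F   F   T   F   F   T   F   F   F
  3   T   F   F   T   T   F   F   T   F   F   T
  4   T   F   F   T   T   F   F   T   F   T   T

6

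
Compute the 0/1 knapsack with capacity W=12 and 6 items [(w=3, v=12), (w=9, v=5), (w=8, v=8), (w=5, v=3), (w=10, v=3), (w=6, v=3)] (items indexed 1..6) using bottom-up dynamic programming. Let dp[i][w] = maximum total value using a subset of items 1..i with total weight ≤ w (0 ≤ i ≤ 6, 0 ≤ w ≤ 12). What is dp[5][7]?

i\w   0   1   2   3   4   5   6   7   8   9  10  11  12
  0   0   0   0   0   0   0   0   0   0   0   0   0   0
  1   0   0   0  12  12  12  12  12  12  12  12  12  12
  2   0   0   0  12  12  12  12  12  12  12  12  12  17
  3   0   0   0  12  12  12  12  12  12  12  12  20  20
  4   0   0   0  12  12  12  12  12  15  15  15  20  20
  5   0   0   0  12  12  12  12  12  15  15  15  20  20
  6   0   0   0  12  12  12  12  12  15  15  15  20  20

12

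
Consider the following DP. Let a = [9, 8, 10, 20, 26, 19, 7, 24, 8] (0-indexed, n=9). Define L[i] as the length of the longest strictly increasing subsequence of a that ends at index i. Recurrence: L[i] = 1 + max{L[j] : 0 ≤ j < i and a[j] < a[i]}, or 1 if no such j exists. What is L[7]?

   i    0    1    2    3    4    5    6    7    8
a[i]    9    8   10   20   26   19    7   24    8
L[i]    1    1    2    3    4    3    1    4    2

4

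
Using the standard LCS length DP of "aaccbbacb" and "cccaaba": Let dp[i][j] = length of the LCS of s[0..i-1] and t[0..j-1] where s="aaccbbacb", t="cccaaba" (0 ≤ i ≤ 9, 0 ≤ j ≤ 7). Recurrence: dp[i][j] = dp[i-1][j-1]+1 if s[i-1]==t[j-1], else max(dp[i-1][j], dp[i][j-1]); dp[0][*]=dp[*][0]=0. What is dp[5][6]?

3

   ''  c  c  c  a  a  b  a
''  0  0  0  0  0  0  0  0
 a  0  0  0  0  1  1  1  1
 a  0  0  0  0  1  2  2  2
 c  0  1  1  1  1  2  2  2
 c  0  1  2  2  2  2  2  2
 b  0  1  2  2  2  2  3  3
 b  0  1  2  2  2  2  3  3
 a  0  1  2  2  3  3  3  4
 c  0  1  2  3  3  3  3  4
 b  0  1  2  3  3  3  4  4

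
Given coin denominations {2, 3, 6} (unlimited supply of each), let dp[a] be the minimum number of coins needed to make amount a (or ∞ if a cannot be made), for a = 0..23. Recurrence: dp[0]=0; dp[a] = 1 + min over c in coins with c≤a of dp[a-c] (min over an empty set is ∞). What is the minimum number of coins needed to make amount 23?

5

 a  0  1  2  3  4  5  6  7  8  9 10 11 12 13 14 15 16 17 18 19 20 21 22 23
dp  0  -  1  1  2  2  1  3  2  2  3  3  2  4  3  3  4  4  3  5  4  4  5  5
(- denotes ∞ / unreachable)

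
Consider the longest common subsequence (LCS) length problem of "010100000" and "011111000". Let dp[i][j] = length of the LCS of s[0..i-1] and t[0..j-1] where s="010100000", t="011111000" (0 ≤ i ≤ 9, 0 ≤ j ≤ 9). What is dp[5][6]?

3

   ''  0  1  1  1  1  1  0  0  0
''  0  0  0  0  0  0  0  0  0  0
 0  0  1  1  1  1  1  1  1  1  1
 1  0  1  2  2  2  2  2  2  2  2
 0  0  1  2  2  2  2  2  3  3  3
 1  0  1  2  3  3  3  3  3  3  3
 0  0  1  2  3  3  3  3  4  4  4
 0  0  1  2  3  3  3  3  4  5  5
 0  0  1  2  3  3  3  3  4  5  6
 0  0  1  2  3  3  3  3  4  5  6
 0  0  1  2  3  3  3  3  4  5  6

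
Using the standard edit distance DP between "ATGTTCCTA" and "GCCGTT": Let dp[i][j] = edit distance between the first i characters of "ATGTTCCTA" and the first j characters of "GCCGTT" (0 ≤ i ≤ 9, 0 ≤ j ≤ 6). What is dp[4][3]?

4

   ''  G  C  C  G  T  T
''  0  1  2  3  4  5  6
 A  1  1  2  3  4  5  6
 T  2  2  2  3  4  4  5
 G  3  2  3  3  3  4  5
 T  4  3  3  4  4  3  4
 T  5  4  4  4  5  4  3
 C  6  5  4  4  5  5  4
 C  7  6  5  4  5  6  5
 T  8  7  6  5  5  5  6
 A  9  8  7  6  6  6  6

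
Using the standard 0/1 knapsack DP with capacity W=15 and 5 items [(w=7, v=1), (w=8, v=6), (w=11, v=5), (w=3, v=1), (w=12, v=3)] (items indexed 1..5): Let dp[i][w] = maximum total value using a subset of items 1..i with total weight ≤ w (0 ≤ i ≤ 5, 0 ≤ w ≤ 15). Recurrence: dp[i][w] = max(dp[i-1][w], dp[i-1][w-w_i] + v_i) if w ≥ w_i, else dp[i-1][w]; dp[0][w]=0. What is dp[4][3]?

i\w   0   1   2   3   4   5   6   7   8   9  10  11  12  13  14  15
  0   0   0   0   0   0   0   0   0   0   0   0   0   0   0   0   0
  1   0   0   0   0   0   0   0   1   1   1   1   1   1   1   1   1
  2   0   0   0   0   0   0   0   1   6   6   6   6   6   6   6   7
  3   0   0   0   0   0   0   0   1   6   6   6   6   6   6   6   7
  4   0   0   0   1   1   1   1   1   6   6   6   7   7   7   7   7
  5   0   0   0   1   1   1   1   1   6   6   6   7   7   7   7   7

1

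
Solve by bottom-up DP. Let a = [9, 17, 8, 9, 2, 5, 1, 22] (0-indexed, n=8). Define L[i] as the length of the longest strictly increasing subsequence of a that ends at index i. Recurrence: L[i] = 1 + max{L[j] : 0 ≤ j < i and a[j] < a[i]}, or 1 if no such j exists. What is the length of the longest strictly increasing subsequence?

3

   i    0    1    2    3    4    5    6    7
a[i]    9   17    8    9    2    5    1   22
L[i]    1    2    1    2    1    2    1    3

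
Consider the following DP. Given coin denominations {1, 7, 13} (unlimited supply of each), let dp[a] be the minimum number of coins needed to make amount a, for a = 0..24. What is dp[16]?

 a  0  1  2  3  4  5  6  7  8  9 10 11 12 13 14 15 16 17 18 19 20 21 22 23 24
dp  0  1  2  3  4  5  6  1  2  3  4  5  6  1  2  3  4  5  6  7  2  3  4  5  6

4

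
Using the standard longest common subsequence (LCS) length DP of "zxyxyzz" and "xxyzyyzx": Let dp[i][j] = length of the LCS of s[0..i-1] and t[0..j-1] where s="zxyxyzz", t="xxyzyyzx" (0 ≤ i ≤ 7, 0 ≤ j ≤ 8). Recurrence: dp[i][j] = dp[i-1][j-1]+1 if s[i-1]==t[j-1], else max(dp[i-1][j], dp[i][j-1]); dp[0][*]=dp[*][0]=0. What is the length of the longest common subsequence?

5

   ''  x  x  y  z  y  y  z  x
''  0  0  0  0  0  0  0  0  0
 z  0  0  0  0  1  1  1  1  1
 x  0  1  1  1  1  1  1  1  2
 y  0  1  1  2  2  2  2  2  2
 x  0  1  2  2  2  2  2  2  3
 y  0  1  2  3  3  3  3  3  3
 z  0  1  2  3  4  4  4  4  4
 z  0  1  2  3  4  4  4  5  5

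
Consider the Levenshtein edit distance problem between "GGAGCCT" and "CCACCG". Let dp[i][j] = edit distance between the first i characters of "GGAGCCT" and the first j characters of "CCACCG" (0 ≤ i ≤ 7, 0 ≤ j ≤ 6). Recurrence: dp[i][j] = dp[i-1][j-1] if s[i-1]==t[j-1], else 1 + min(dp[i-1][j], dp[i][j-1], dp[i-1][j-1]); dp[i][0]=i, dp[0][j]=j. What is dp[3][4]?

3

   ''  C  C  A  C  C  G
''  0  1  2  3  4  5  6
 G  1  1  2  3  4  5  5
 G  2  2  2  3  4  5  5
 A  3  3  3  2  3  4  5
 G  4  4  4  3  3  4  4
 C  5  4  4  4  3  3  4
 C  6  5  4  5  4  3  4
 T  7  6  5  5  5  4  4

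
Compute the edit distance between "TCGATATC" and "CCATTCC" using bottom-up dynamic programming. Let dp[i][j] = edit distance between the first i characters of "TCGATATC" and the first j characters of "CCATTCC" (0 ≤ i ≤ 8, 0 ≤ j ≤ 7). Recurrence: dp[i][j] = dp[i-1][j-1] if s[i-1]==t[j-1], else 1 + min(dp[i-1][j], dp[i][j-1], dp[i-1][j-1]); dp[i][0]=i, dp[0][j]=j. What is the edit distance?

4

   ''  C  C  A  T  T  C  C
''  0  1  2  3  4  5  6  7
 T  1  1  2  3  3  4  5  6
 C  2  1  1  2  3  4  4  5
 G  3  2  2  2  3  4  5  5
 A  4  3  3  2  3  4  5  6
 T  5  4  4  3  2  3  4  5
 A  6  5  5  4  3  3  4  5
 T  7  6  6  5  4  3  4  5
 C  8  7  6  6  5  4  3  4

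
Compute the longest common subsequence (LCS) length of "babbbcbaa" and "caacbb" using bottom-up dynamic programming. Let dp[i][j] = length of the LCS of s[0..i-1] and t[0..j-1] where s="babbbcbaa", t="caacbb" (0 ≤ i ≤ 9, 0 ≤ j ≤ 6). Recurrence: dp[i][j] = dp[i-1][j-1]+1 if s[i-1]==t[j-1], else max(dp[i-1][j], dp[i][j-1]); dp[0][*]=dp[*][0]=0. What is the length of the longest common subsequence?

   ''  c  a  a  c  b  b
''  0  0  0  0  0  0  0
 b  0  0  0  0  0  1  1
 a  0  0  1  1  1  1  1
 b  0  0  1  1  1  2  2
 b  0  0  1  1  1  2  3
 b  0  0  1  1  1  2  3
 c  0  1  1  1  2  2  3
 b  0  1  1  1  2  3  3
 a  0  1  2  2  2  3  3
 a  0  1  2  3  3  3  3

3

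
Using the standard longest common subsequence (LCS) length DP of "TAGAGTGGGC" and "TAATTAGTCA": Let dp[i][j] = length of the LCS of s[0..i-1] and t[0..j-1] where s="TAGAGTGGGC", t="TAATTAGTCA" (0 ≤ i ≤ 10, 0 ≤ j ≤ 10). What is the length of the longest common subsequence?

6

   ''  T  A  A  T  T  A  G  T  C  A
''  0  0  0  0  0  0  0  0  0  0  0
 T  0  1  1  1  1  1  1  1  1  1  1
 A  0  1  2  2  2  2  2  2  2  2  2
 G  0  1  2  2  2  2  2  3  3  3  3
 A  0  1  2  3  3  3  3  3  3  3  4
 G  0  1  2  3  3  3  3  4  4  4  4
 T  0  1  2  3  4  4  4  4  5  5  5
 G  0  1  2  3  4  4  4  5  5  5  5
 G  0  1  2  3  4  4  4  5  5  5  5
 G  0  1  2  3  4  4  4  5  5  5  5
 C  0  1  2  3  4  4  4  5  5  6  6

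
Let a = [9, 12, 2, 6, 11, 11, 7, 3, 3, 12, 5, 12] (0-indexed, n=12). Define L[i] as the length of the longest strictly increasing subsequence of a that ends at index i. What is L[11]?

   i    0    1    2    3    4    5    6    7    8    9   10   11
a[i]    9   12    2    6   11   11    7    3    3   12    5   12
L[i]    1    2    1    2    3    3    3    2    2    4    3    4

4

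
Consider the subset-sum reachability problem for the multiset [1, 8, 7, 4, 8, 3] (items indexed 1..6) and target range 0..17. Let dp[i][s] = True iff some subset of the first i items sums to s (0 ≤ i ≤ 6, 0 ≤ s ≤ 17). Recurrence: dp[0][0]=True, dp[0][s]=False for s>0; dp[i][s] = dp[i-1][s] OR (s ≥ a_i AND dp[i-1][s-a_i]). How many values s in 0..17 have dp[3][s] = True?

i\s   0   1   2   3   4   5   6   7   8   9  10  11  12  13  14  15  16  17
  0   T   F   F   F   F   F   F   F   F   F   F   F   F   F   F   F   F   F
  1   T   T   F   F   F   F   F   F   F   F   F   F   F   F   F   F   F   F
  2   T   T   F   F   F   F   F   F   T   T   F   F   F   F   F   F   F   F
  3   T   T   F   F   F   F   F   T   T   T   F   F   F   F   F   T   T   F
  4   T   T   F   F   T   T   F   T   T   T   F   T   T   T   F   T   T   F
  5   T   T   F   F   T   T   F   T   T   T   F   T   T   T   F   T   T   T
  6   T   T   F   T   T   T   F   T   T   T   T   T   T   T   T   T   T   T

7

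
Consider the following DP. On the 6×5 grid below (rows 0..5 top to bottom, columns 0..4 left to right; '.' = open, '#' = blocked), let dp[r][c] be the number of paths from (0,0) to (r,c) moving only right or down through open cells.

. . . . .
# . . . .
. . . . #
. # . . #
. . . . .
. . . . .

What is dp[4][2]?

r\c   0   1   2   3   4
  0   1   1   1   1   1
  1   0   1   2   3   4
  2   0   1   3   6   0
  3   0   0   3   9   0
  4   0   0   3  12  12
  5   0   0   3  15  27

3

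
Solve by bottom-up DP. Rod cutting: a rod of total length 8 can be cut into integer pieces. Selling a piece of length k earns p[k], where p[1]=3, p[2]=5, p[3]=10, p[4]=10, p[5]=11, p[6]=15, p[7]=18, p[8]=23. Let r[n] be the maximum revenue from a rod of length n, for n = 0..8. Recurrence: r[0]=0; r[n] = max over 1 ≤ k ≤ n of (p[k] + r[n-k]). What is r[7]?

23

   n    0    1    2    3    4    5    6    7    8
r[n]    0    3    6   10   13   16   20   23   26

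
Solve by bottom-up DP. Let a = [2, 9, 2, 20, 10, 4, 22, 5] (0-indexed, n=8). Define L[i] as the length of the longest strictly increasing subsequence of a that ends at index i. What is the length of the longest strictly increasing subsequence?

   i    0    1    2    3    4    5    6    7
a[i]    2    9    2   20   10    4   22    5
L[i]    1    2    1    3    3    2    4    3

4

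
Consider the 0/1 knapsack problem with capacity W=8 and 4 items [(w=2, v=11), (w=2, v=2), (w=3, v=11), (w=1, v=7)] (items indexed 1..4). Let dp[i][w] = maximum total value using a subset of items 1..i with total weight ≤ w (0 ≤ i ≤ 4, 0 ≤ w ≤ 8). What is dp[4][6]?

29

i\w   0   1   2   3   4   5   6   7   8
  0   0   0   0   0   0   0   0   0   0
  1   0   0  11  11  11  11  11  11  11
  2   0   0  11  11  13  13  13  13  13
  3   0   0  11  11  13  22  22  24  24
  4   0   7  11  18  18  22  29  29  31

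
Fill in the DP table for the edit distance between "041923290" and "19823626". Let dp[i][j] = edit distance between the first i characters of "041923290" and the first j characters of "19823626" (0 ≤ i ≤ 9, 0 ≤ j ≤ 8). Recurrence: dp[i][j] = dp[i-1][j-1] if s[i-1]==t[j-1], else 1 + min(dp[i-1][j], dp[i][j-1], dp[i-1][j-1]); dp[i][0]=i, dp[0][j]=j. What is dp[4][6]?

6

   ''  1  9  8  2  3  6  2  6
''  0  1  2  3  4  5  6  7  8
 0  1  1  2  3  4  5  6  7  8
 4  2  2  2  3  4  5  6  7  8
 1  3  2  3  3  4  5  6  7  8
 9  4  3  2  3  4  5  6  7  8
 2  5  4  3  3  3  4  5  6  7
 3  6  5  4  4  4  3  4  5  6
 2  7  6  5  5  4  4  4  4  5
 9  8  7  6  6  5  5  5  5  5
 0  9  8  7  7  6  6  6  6  6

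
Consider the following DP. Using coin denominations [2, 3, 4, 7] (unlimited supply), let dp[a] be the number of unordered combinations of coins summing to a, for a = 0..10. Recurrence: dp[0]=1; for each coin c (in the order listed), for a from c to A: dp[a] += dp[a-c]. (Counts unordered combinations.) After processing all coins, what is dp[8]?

after  coin     0     1     2     3     4     5     6     7     8     9    10
          2     1     0     1     0     1     0     1     0     1     0     1
          3     1     0     1     1     1     1     2     1     2     2     2
          4     1     0     1     1     2     1     3     2     4     3     5
          7     1     0     1     1     2     1     3     3     4     4     6

4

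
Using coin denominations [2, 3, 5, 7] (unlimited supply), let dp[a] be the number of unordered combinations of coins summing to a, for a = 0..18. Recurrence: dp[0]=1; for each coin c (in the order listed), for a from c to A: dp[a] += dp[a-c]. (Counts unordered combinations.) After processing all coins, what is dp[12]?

7

after  coin     0     1     2     3     4     5     6     7     8     9    10    11    12    13    14    15    16    17    18
          2     1     0     1     0     1     0     1     0     1     0     1     0     1     0     1     0     1     0     1
          3     1     0     1     1     1     1     2     1     2     2     2     2     3     2     3     3     3     3     4
          5     1     0     1     1     1     2     2     2     3     3     4     4     5     5     6     7     7     8     9
          7     1     0     1     1     1     2     2     3     3     4     5     5     7     7     9    10    11    13    14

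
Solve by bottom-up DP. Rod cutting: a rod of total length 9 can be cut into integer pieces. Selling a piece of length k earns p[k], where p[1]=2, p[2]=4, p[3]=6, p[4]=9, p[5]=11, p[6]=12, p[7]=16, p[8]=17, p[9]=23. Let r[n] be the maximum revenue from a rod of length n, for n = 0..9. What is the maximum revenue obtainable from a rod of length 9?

   n    0    1    2    3    4    5    6    7    8    9
r[n]    0    2    4    6    9   11   13   16   18   23

23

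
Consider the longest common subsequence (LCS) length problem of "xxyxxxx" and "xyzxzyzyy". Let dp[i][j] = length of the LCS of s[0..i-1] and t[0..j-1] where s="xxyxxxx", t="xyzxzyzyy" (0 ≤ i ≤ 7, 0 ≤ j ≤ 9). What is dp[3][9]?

3

   ''  x  y  z  x  z  y  z  y  y
''  0  0  0  0  0  0  0  0  0  0
 x  0  1  1  1  1  1  1  1  1  1
 x  0  1  1  1  2  2  2  2  2  2
 y  0  1  2  2  2  2  3  3  3  3
 x  0  1  2  2  3  3  3  3  3  3
 x  0  1  2  2  3  3  3  3  3  3
 x  0  1  2  2  3  3  3  3  3  3
 x  0  1  2  2  3  3  3  3  3  3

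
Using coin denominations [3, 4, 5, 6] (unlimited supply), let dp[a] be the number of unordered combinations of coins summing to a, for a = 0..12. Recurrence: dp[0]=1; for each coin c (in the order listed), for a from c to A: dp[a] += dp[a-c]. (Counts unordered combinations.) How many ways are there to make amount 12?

after  coin     0     1     2     3     4     5     6     7     8     9    10    11    12
          3     1     0     0     1     0     0     1     0     0     1     0     0     1
          4     1     0     0     1     1     0     1     1     1     1     1     1     2
          5     1     0     0     1     1     1     1     1     2     2     2     2     3
          6     1     0     0     1     1     1     2     1     2     3     3     3     5

5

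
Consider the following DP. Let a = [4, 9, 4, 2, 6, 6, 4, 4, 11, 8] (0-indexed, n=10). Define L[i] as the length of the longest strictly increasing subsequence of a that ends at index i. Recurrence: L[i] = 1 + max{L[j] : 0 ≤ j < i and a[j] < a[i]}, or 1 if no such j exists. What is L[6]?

   i    0    1    2    3    4    5    6    7    8    9
a[i]    4    9    4    2    6    6    4    4   11    8
L[i]    1    2    1    1    2    2    2    2    3    3

2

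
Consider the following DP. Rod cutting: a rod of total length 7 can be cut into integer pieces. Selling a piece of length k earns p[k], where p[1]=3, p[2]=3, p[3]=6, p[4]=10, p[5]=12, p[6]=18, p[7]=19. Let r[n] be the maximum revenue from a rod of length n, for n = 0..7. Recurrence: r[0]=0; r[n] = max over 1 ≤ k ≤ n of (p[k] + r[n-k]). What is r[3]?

9

   n    0    1    2    3    4    5    6    7
r[n]    0    3    6    9   12   15   18   21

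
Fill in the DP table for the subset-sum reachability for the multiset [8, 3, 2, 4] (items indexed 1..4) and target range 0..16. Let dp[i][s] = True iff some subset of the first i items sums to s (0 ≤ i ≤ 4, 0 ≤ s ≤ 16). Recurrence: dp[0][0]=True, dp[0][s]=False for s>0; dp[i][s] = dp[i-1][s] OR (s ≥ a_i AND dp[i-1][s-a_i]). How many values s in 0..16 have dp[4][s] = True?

i\s   0   1   2   3   4   5   6   7   8   9  10  11  12  13  14  15  16
  0   T   F   F   F   F   F   F   F   F   F   F   F   F   F   F   F   F
  1   T   F   F   F   F   F   F   F   T   F   F   F   F   F   F   F   F
  2   T   F   F   T   F   F   F   F   T   F   F   T   F   F   F   F   F
  3   T   F   T   T   F   T   F   F   T   F   T   T   F   T   F   F   F
  4   T   F   T   T   T   T   T   T   T   T   T   T   T   T   T   T   F

15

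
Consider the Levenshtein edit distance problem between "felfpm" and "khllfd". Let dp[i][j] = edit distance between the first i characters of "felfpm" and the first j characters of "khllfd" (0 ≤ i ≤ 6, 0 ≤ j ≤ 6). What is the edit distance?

5

   ''  k  h  l  l  f  d
''  0  1  2  3  4  5  6
 f  1  1  2  3  4  4  5
 e  2  2  2  3  4  5  5
 l  3  3  3  2  3  4  5
 f  4  4  4  3  3  3  4
 p  5  5  5  4  4  4  4
 m  6  6  6  5  5  5  5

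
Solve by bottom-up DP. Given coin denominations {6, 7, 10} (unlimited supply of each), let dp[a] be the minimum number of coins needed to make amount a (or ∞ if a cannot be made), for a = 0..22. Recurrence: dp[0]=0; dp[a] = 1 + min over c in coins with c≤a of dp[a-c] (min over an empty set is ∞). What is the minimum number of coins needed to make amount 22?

 a  0  1  2  3  4  5  6  7  8  9 10 11 12 13 14 15 16 17 18 19 20 21 22
dp  0  -  -  -  -  -  1  1  -  -  1  -  2  2  2  -  2  2  3  3  2  3  3
(- denotes ∞ / unreachable)

3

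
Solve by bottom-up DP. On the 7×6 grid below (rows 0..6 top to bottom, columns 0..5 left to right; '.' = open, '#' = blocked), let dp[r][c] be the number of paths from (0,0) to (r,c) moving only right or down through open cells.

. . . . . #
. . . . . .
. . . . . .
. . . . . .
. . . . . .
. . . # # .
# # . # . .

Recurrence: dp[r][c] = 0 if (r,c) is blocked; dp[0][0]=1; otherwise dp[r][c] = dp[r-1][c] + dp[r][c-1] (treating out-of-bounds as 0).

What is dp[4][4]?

70

r\c   0   1   2   3   4   5
  0   1   1   1   1   1   0
  1   1   2   3   4   5   5
  2   1   3   6  10  15  20
  3   1   4  10  20  35  55
  4   1   5  15  35  70 125
  5   1   6  21   0   0 125
  6   0   0  21   0   0 125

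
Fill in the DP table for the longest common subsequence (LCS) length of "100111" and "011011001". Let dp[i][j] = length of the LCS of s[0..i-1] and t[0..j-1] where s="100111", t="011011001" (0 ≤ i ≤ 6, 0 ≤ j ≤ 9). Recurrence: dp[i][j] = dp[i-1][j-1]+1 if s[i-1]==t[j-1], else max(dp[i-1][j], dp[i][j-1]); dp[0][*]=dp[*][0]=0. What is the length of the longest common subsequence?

   ''  0  1  1  0  1  1  0  0  1
''  0  0  0  0  0  0  0  0  0  0
 1  0  0  1  1  1  1  1  1  1  1
 0  0  1  1  1  2  2  2  2  2  2
 0  0  1  1  1  2  2  2  3  3  3
 1  0  1  2  2  2  3  3  3  3  4
 1  0  1  2  3  3  3  4  4  4  4
 1  0  1  2  3  3  4  4  4  4  5

5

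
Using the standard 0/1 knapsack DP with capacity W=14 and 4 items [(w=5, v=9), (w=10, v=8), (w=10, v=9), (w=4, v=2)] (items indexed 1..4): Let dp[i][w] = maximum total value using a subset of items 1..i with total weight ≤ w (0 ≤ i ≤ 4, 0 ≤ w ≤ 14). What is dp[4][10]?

i\w   0   1   2   3   4   5   6   7   8   9  10  11  12  13  14
  0   0   0   0   0   0   0   0   0   0   0   0   0   0   0   0
  1   0   0   0   0   0   9   9   9   9   9   9   9   9   9   9
  2   0   0   0   0   0   9   9   9   9   9   9   9   9   9   9
  3   0   0   0   0   0   9   9   9   9   9   9   9   9   9   9
  4   0   0   0   0   2   9   9   9   9  11  11  11  11  11  11

11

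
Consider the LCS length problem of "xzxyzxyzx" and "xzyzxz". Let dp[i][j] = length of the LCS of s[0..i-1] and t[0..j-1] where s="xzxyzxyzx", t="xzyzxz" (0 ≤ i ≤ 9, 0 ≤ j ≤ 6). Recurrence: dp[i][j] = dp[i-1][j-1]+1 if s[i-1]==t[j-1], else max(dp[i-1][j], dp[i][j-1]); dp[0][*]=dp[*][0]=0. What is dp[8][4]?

4

   ''  x  z  y  z  x  z
''  0  0  0  0  0  0  0
 x  0  1  1  1  1  1  1
 z  0  1  2  2  2  2  2
 x  0  1  2  2  2  3  3
 y  0  1  2  3  3  3  3
 z  0  1  2  3  4  4  4
 x  0  1  2  3  4  5  5
 y  0  1  2  3  4  5  5
 z  0  1  2  3  4  5  6
 x  0  1  2  3  4  5  6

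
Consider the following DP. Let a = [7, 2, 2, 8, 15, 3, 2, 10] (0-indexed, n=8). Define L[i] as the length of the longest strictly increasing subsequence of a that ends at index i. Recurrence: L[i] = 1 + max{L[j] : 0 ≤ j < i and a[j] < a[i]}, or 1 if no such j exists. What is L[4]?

   i    0    1    2    3    4    5    6    7
a[i]    7    2    2    8   15    3    2   10
L[i]    1    1    1    2    3    2    1    3

3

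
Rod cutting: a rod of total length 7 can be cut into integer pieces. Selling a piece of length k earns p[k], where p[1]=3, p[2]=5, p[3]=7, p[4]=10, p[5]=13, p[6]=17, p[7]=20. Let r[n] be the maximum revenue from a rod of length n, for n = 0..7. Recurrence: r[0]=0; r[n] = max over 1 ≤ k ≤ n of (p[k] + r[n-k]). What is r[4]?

   n    0    1    2    3    4    5    6    7
r[n]    0    3    6    9   12   15   18   21

12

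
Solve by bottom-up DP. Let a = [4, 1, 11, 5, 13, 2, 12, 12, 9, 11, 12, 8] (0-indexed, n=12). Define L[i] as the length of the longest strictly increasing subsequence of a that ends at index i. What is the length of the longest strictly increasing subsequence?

5

   i    0    1    2    3    4    5    6    7    8    9   10   11
a[i]    4    1   11    5   13    2   12   12    9   11   12    8
L[i]    1    1    2    2    3    2    3    3    3    4    5    3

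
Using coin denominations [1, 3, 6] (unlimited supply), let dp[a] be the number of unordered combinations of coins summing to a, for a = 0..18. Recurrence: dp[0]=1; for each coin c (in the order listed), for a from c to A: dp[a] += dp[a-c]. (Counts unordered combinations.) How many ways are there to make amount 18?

after  coin     0     1     2     3     4     5     6     7     8     9    10    11    12    13    14    15    16    17    18
          1     1     1     1     1     1     1     1     1     1     1     1     1     1     1     1     1     1     1     1
          3     1     1     1     2     2     2     3     3     3     4     4     4     5     5     5     6     6     6     7
          6     1     1     1     2     2     2     4     4     4     6     6     6     9     9     9    12    12    12    16

16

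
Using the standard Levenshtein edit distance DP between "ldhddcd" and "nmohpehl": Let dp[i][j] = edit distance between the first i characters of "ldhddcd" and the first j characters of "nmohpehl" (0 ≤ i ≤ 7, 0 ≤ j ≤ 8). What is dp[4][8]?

   ''  n  m  o  h  p  e  h  l
''  0  1  2  3  4  5  6  7  8
 l  1  1  2  3  4  5  6  7  7
 d  2  2  2  3  4  5  6  7  8
 h  3  3  3  3  3  4  5  6  7
 d  4  4  4  4  4  4  5  6  7
 d  5  5  5  5  5  5  5  6  7
 c  6  6  6  6  6  6  6  6  7
 d  7  7  7  7  7  7  7  7  7

7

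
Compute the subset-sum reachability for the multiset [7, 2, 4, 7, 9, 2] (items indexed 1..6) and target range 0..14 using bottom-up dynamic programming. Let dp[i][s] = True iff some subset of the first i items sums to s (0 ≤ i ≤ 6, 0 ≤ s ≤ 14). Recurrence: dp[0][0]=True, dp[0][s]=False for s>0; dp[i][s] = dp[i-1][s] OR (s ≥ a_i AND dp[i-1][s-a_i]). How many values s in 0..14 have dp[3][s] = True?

8

i\s   0   1   2   3   4   5   6   7   8   9  10  11  12  13  14
  0   T   F   F   F   F   F   F   F   F   F   F   F   F   F   F
  1   T   F   F   F   F   F   F   T   F   F   F   F   F   F   F
  2   T   F   T   F   F   F   F   T   F   T   F   F   F   F   F
  3   T   F   T   F   T   F   T   T   F   T   F   T   F   T   F
  4   T   F   T   F   T   F   T   T   F   T   F   T   F   T   T
  5   T   F   T   F   T   F   T   T   F   T   F   T   F   T   T
  6   T   F   T   F   T   F   T   T   T   T   F   T   F   T   T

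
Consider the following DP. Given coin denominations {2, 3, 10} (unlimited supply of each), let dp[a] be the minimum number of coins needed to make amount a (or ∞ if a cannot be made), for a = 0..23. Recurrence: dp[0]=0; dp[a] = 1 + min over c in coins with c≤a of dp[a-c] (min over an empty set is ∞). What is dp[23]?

 a  0  1  2  3  4  5  6  7  8  9 10 11 12 13 14 15 16 17 18 19 20 21 22 23
dp  0  -  1  1  2  2  2  3  3  3  1  4  2  2  3  3  3  4  4  4  2  5  3  3
(- denotes ∞ / unreachable)

3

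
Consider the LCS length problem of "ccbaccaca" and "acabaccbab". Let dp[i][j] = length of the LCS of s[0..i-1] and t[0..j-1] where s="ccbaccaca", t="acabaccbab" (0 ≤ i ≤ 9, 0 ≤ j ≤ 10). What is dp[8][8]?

5

   ''  a  c  a  b  a  c  c  b  a  b
''  0  0  0  0  0  0  0  0  0  0  0
 c  0  0  1  1  1  1  1  1  1  1  1
 c  0  0  1  1  1  1  2  2  2  2  2
 b  0  0  1  1  2  2  2  2  3  3  3
 a  0  1  1  2  2  3  3  3  3  4  4
 c  0  1  2  2  2  3  4  4  4  4  4
 c  0  1  2  2  2  3  4  5  5  5  5
 a  0  1  2  3  3  3  4  5  5  6  6
 c  0  1  2  3  3  3  4  5  5  6  6
 a  0  1  2  3  3  4  4  5  5  6  6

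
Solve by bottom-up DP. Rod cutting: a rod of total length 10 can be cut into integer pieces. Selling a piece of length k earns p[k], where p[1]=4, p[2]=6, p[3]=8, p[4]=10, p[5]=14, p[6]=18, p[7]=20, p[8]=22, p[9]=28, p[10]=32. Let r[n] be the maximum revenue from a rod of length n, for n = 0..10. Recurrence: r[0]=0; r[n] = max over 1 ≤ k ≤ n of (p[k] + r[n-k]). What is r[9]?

36

   n    0    1    2    3    4    5    6    7    8    9   10
r[n]    0    4    8   12   16   20   24   28   32   36   40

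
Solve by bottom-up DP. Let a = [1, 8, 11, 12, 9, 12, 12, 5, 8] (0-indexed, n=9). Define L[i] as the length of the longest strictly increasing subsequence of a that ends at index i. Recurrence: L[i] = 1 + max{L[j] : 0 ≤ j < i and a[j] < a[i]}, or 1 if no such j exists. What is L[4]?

3

   i    0    1    2    3    4    5    6    7    8
a[i]    1    8   11   12    9   12   12    5    8
L[i]    1    2    3    4    3    4    4    2    3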